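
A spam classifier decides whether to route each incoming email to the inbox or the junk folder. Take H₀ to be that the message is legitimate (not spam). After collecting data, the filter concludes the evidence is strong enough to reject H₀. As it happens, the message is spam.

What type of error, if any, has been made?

The test rejected a false H₀ — the decision matches the true state.

No error — this is a correct decision.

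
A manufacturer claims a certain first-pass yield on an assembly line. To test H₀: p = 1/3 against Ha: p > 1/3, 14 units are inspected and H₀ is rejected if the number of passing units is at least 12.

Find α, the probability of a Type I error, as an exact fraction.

α = P(reject H₀ | H₀ true) = P(S ≥ 12 | p = 1/3), with S ~ Binomial(14, 1/3).
Adding the binomial terms for j = 12 through 14 with p = 1/3 yields 131/1594323.

131/1594323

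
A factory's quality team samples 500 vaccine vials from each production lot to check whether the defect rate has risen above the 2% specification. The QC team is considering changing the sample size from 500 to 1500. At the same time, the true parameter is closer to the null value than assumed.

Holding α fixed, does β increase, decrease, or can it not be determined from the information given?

The first change alone would make β decrease; the second alone would make β increase. Which effect dominates depends on the magnitudes, which are not given.

Cannot be determined from the information given.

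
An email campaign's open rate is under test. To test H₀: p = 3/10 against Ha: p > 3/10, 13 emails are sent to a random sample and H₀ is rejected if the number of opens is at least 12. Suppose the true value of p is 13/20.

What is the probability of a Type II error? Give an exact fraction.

9937124893407747/10240000000000000

β = P(fail to reject H₀ | Ha true) = P(Y ≤ 11 | p = 13/20), Y ~ Binomial(13, 13/20).
Adding the binomial probabilities P(Y=0)+…+P(Y=11) at p = 13/20 gives 9937124893407747/10240000000000000.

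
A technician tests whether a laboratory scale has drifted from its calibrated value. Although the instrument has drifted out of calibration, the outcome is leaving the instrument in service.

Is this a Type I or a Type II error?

Type II error

The null hypothesis here is that the instrument is correctly calibrated.
'Leaving the instrument in service' corresponds to failing to reject H₀.
H₀ was not rejected but H₀ is false — a Type II error (false negative).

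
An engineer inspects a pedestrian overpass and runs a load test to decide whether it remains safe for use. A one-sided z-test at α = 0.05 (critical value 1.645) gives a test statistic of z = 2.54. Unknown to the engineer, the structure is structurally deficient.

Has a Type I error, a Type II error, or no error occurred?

No error (correct decision).

The conventional null hypothesis is that the structure meets the required load capacity (safe).
Since z = 2.54 > z* = 1.645, H₀ is rejected.
H₀ is false (actually the structure is structurally deficient).
The decision matches the true state — no error.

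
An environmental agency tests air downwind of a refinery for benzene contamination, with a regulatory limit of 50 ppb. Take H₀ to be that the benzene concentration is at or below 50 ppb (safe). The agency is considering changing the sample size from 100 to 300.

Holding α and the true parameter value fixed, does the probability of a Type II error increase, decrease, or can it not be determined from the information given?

Increasing n separates the H₀ and Ha sampling distributions, so under Ha fewer outcomes land in the acceptance region.

It decreases.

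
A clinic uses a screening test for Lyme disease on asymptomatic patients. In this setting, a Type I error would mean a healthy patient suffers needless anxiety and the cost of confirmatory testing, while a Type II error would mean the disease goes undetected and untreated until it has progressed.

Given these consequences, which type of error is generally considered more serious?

Type II error

The Type II consequence (the disease goes undetected and untreated until it has progressed) is more severe than the Type I consequence (a healthy patient suffers needless anxiety and the cost of confirmatory testing).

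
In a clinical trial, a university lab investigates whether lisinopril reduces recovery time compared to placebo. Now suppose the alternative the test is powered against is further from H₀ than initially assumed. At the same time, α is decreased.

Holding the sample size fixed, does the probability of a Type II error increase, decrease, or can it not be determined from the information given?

The first change alone would make β decrease; the second alone would make β increase. Which effect dominates depends on the magnitudes, which are not given.

Cannot be determined from the information given.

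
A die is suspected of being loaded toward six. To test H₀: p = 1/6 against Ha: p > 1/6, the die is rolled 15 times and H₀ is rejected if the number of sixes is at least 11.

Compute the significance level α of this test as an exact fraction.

912701/470184984576

α = P(reject H₀ | H₀ true) = P(X ≥ 11 | p = 1/6), with X ~ Binomial(15, 1/6).
Summing C(15,j)(1/6)^j(5/6)^{15−j} for j = 11,…,15 gives 912701/470184984576.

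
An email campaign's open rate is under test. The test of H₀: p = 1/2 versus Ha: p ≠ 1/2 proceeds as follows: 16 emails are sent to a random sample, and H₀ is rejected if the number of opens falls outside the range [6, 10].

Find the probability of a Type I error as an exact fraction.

Under H₀, Y ~ Binomial(16, 1/2); α is the probability of landing in either tail, P(Y ≤ 5) + P(Y ≥ 11).
Each tail has probability (1 + 16 + 120 + 560 + 1820 + 4368)/65536; doubling gives α = 13770/65536 = 6885/32768.

6885/32768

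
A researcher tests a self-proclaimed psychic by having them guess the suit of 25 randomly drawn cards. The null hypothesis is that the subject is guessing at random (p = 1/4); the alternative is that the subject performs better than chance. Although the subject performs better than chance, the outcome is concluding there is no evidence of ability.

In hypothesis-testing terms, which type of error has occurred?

'Concluding there is no evidence of ability' corresponds to failing to reject H₀.
H₀ was not rejected but H₀ is false — a Type II error (false negative).

Type II error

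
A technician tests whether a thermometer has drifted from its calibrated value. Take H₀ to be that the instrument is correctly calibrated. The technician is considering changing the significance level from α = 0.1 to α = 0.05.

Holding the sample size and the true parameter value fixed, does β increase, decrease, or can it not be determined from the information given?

A smaller α moves the rejection region further into the tail. With the alternative true, more outcomes now fall outside the rejection region, so failing to reject becomes more likely.

It increases.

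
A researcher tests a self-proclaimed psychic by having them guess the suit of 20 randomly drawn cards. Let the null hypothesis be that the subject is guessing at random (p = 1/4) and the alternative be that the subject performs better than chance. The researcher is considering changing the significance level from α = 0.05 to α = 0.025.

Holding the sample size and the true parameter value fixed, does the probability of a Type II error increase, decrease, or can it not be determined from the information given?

A smaller α moves the rejection region further into the tail. With the alternative true, more outcomes now fall outside the rejection region, so failing to reject becomes more likely.

It increases.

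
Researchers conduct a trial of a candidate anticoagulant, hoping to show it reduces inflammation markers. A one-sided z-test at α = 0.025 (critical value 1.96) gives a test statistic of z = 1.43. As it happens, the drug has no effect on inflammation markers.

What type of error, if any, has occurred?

The conventional null hypothesis is that the drug has no effect on inflammation markers.
Since z = 1.43 ≤ z* = 1.96, H₀ is not rejected.
H₀ is true (actually the drug has no effect on inflammation markers).
The decision matches the true state — no error.

No error (correct decision).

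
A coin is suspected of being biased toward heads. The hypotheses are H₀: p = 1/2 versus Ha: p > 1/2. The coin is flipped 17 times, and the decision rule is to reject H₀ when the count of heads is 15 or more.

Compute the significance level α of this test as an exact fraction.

The Type I error probability is α = P(X ≥ 15) computed under H₀, where X ~ Binomial(17, 1/2).
That's C(17,15) + C(17,16) + C(17,17) over 2^17, i.e. (136 + 17 + 1)/131072 = 154/131072 = 77/65536.

77/65536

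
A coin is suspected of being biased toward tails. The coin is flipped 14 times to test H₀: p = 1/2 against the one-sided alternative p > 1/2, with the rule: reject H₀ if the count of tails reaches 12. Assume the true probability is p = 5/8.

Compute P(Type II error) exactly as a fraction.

Under the alternative p = 5/8, K ~ Binomial(14, 5/8); β is the probability the test does not reject, P(K < 12).
Equivalently, β = 1 − P(K ≥ 12) = 2070361146177/2199023255552.

2070361146177/2199023255552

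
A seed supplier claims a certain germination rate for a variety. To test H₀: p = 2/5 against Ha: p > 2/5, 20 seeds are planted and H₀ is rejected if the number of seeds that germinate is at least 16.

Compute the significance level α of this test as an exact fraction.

30234443776/95367431640625

The Type I error probability is α = P(K ≥ 16) computed under H₀, where K ~ Binomial(20, 2/5).
Adding the binomial terms for j = 16 through 20 with p = 2/5 yields 30234443776/95367431640625.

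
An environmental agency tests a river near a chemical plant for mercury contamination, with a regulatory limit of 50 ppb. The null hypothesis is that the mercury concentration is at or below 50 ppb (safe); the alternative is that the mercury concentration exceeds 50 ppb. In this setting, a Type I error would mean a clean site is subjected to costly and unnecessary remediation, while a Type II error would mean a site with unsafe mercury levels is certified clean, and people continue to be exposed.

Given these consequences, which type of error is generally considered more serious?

Type II error

The Type II consequence (a site with unsafe mercury levels is certified clean, and people continue to be exposed) is more severe than the Type I consequence (a clean site is subjected to costly and unnecessary remediation).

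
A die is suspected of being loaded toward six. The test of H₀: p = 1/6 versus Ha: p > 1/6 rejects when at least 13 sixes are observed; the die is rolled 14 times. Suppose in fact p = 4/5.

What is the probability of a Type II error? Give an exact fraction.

Under the alternative p = 4/5, X ~ Binomial(14, 4/5); β is the probability the test does not reject, P(X < 13).
Equivalently, β = 1 − P(X ≥ 13) = 4895556073/6103515625.

4895556073/6103515625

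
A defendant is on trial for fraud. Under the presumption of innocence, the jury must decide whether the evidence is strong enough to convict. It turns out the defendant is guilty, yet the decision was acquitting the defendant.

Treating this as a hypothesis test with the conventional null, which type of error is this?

The null hypothesis here is that the defendant is innocent.
'Acquitting the defendant' corresponds to failing to reject H₀.
H₀ was not rejected but H₀ is false — a Type II error (false negative).

Type II error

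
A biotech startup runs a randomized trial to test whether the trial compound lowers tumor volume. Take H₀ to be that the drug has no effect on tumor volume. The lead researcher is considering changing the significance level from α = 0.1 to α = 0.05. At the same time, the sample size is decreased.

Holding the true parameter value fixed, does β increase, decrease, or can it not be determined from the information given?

A smaller α moves the rejection region further into the tail. With the alternative true, more outcomes now fall outside the rejection region, so failing to reject becomes more likely. A smaller sample increases the standard error, so the sampling distributions under H₀ and Ha overlap more. Both changes push β in the same direction.

It increases.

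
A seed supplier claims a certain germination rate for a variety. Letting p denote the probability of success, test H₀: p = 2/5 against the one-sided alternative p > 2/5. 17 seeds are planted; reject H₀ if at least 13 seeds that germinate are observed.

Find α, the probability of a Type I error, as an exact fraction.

Under H₀, Y ~ Binomial(17, 2/5), and α = P(Y ≥ 13).
Adding the binomial terms for j = 13 through 17 with p = 2/5 yields 384729088/152587890625.

384729088/152587890625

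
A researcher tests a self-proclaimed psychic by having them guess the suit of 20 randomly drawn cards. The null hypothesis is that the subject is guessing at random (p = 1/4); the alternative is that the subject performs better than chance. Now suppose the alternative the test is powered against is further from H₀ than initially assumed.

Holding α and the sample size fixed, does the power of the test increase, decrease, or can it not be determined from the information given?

It increases.

A larger true effect moves the Ha sampling distribution further from the H₀ critical value, making rejection more likely when Ha is true.
Since power = 1 − β and β decreases, power increases.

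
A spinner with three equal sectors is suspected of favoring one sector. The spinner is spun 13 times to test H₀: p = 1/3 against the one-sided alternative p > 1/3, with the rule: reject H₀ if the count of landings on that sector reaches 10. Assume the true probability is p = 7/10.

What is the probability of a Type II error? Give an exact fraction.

Under the alternative p = 7/10, X ~ Binomial(13, 7/10); β is the probability the test does not reject, P(X < 10).
Summing C(13,j)·(7/10)^j·(3/10)^{13-j} for j = 0..9 gives 579394354239/1000000000000.

579394354239/1000000000000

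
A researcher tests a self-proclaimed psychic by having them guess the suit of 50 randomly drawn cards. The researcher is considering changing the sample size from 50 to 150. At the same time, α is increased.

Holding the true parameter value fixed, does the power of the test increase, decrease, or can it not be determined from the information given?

It increases.

More data shrinks sampling variability; the test statistic under Ha concentrates further from the null value, making rejection more likely. With a larger α the critical value moves toward the center, so more of the Ha sampling distribution lies in the rejection region. Both changes push β in the same direction.
Since power = 1 − β and β decreases, power increases.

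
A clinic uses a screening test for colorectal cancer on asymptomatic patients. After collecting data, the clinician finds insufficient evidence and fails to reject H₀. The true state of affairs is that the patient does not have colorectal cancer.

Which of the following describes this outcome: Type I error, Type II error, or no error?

The conventional null hypothesis here is that the patient does not have colorectal cancer.
The test retained a true H₀ — the decision matches the true state.

No error — this is a correct decision.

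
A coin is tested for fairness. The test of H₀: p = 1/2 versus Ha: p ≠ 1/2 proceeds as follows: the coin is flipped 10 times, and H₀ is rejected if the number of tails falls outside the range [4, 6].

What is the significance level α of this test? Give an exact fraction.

11/32

The significance level is the null-hypothesis probability of the rejection region {≤3} ∪ {≥7}.
The two tails are symmetric, so α = 2·(1 + 10 + 45 + 120)/2^10 = 352/1024 = 11/32.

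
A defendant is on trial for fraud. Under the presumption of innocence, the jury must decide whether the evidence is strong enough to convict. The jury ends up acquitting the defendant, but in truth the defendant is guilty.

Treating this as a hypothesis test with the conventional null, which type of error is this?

The null hypothesis here is that the defendant is innocent.
'Acquitting the defendant' corresponds to failing to reject H₀.
H₀ was not rejected but H₀ is false — a Type II error (false negative).

Type II error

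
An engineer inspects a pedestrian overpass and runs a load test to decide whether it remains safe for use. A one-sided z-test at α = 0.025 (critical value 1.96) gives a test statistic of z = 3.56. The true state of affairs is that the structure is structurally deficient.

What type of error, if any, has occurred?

No error — this is a correct decision.

The conventional null hypothesis is that the structure meets the required load capacity (safe).
Since z = 3.56 > z* = 1.96, H₀ is rejected.
H₀ is false (actually the structure is structurally deficient).
The decision matches the true state — no error.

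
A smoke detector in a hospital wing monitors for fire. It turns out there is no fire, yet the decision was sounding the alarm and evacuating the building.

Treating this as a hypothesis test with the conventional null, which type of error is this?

Type I error

The null hypothesis here is that there is no fire.
'Sounding the alarm and evacuating the building' corresponds to rejecting H₀.
H₀ was rejected but H₀ is true — a Type I error (false positive).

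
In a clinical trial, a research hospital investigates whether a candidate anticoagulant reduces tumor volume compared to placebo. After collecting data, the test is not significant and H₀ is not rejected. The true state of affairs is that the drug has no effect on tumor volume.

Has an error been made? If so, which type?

Neither — the decision is correct.

The conventional null hypothesis here is that the drug has no effect on tumor volume.
The test retained a true H₀ — the decision matches the true state.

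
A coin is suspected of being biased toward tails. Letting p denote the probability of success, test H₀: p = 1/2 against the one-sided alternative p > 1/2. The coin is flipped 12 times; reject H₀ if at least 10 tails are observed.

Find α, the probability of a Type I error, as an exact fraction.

79/4096

Under H₀, X ~ Binomial(12, 1/2), and α = P(X ≥ 10).
Summing the upper tail: (66 + 12 + 1) / 2^12 = 79/4096.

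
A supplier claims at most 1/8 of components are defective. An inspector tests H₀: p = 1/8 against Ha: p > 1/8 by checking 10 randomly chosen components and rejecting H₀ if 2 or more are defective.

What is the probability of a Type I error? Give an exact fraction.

387730505/1073741824

α = P(reject H₀ | H₀ true) = P(K ≥ 2 | p = 1/8), K ~ Binomial(10, 1/8).
Via the complement, α = 1 − Σ_{j=0}^{1} C(10,j)(1/8)^j(7/8)^{10-j} = 387730505/1073741824.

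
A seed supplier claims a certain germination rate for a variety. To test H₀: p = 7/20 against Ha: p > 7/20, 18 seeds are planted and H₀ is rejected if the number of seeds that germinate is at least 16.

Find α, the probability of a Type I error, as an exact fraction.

114420979951136243/32768000000000000000000

α = P(reject H₀ | H₀ true) = P(Y ≥ 16 | p = 7/20), with Y ~ Binomial(18, 7/20).
Summing C(18,j)(7/20)^j(13/20)^{18−j} for j = 16,…,18 gives 114420979951136243/32768000000000000000000.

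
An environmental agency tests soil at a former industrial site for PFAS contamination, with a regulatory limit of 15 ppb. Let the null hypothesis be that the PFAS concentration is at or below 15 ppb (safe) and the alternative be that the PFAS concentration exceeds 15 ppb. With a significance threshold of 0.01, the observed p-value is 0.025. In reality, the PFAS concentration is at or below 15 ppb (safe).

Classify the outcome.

No error (correct decision).

Since p = 0.025 ≥ α = 0.01, H₀ is not rejected.
H₀ is true (actually the PFAS concentration is at or below 15 ppb (safe)).
The decision matches the true state — no error.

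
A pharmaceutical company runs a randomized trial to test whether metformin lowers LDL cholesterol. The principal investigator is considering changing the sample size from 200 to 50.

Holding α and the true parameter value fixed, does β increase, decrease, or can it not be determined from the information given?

Reducing n widens both sampling distributions, so the test has less ability to distinguish Ha from H₀.

It increases.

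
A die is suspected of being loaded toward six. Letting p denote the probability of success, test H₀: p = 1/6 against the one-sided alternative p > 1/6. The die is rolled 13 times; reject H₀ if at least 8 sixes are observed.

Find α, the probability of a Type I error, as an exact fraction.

The Type I error probability is α = P(Y ≥ 8) computed under H₀, where Y ~ Binomial(13, 1/6).
P(Y ≥ 8) = Σ_{j=8}^{13} C(13,j)·(1/6)^j·(5/6)^{13-j} = 13909/40310784.

13909/40310784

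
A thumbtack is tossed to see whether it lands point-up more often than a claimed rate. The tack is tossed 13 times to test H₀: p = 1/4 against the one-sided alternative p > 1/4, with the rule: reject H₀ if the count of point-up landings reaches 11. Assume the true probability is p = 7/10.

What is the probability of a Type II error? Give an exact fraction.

7788298257/9765625000

A Type II error is failing to reject when Ha holds: with p = 7/10, β = P(K ≤ 10).
Summing C(13,j)·(7/10)^j·(3/10)^{13-j} for j = 0..10 gives 7788298257/9765625000.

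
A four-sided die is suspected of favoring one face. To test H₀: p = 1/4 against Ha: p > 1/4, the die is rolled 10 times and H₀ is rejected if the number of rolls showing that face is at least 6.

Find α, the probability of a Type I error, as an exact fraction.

Under H₀, K ~ Binomial(10, 1/4), and α = P(K ≥ 6).
P(K ≥ 6) = Σ_{j=6}^{10} C(10,j)·(1/4)^j·(3/4)^{10-j} = 10343/524288.

10343/524288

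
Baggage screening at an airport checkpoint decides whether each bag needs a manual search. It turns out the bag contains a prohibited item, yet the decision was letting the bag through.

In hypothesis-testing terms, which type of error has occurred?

The null hypothesis here is that the bag contains no prohibited items.
'Letting the bag through' corresponds to failing to reject H₀.
H₀ was not rejected but H₀ is false — a Type II error (false negative).

Type II error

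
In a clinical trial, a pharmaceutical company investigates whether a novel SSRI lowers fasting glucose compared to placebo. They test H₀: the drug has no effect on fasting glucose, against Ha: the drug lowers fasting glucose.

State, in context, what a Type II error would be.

A Type II error is failing to reject H₀ when H₀ is false.
Here that means concluding there is insufficient evidence that the drug works when actually the drug lowers fasting glucose.

A Type II error would mean concluding that the drug has no effect on fasting glucose (or at least failing to establish that the drug lowers fasting glucose) when in fact the drug lowers fasting glucose.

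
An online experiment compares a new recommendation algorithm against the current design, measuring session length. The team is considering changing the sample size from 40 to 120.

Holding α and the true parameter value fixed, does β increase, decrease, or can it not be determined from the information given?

It decreases.

A larger sample reduces the standard error, pulling the sampling distribution under Ha further from the non-rejection region.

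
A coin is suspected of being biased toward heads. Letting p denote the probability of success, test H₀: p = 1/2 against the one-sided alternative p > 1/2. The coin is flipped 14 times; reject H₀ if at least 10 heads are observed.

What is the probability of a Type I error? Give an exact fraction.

α = P(reject H₀ | H₀ true) = P(S ≥ 10 | p = 1/2), with S ~ Binomial(14, 1/2).
P(S ≥ 10) = [C(14,10) + C(14,11) + C(14,12) + C(14,13) + C(14,14)] / 2^14 = (1001 + 364 + 91 + 14 + 1) / 16384 = 1471/16384.

1471/16384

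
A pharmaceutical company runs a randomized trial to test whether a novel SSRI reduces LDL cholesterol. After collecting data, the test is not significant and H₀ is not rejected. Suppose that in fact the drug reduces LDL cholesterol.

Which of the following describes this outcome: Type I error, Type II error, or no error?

Type II error

The conventional null hypothesis here is that the drug has no effect on LDL cholesterol.
H₀ was not rejected, but H₀ is actually false.
Failing to reject a false null hypothesis is a Type II error (false negative).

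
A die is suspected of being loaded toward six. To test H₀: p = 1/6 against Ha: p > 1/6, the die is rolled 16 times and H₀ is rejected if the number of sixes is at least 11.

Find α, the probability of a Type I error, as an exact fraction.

Under H₀, X ~ Binomial(16, 1/6), and α = P(X ≥ 11).
Adding the binomial terms for j = 11 through 16 with p = 1/6 yields 4953527/940369969152.

4953527/940369969152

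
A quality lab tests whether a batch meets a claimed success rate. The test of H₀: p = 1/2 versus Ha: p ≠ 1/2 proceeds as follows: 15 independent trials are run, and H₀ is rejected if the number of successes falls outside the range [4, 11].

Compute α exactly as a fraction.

Under H₀, Y ~ Binomial(15, 1/2); α is the probability of landing in either tail, P(Y ≤ 3) + P(Y ≥ 12).
By symmetry, α = 2·P(Y ≤ 3) = 2·(1 + 15 + 105 + 455)/32768 = 1152/32768 = 9/256.

9/256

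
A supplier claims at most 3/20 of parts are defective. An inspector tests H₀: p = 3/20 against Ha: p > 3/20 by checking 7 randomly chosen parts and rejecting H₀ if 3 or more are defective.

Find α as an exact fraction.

Under H₀, S ~ Binomial(7, 3/20); the Type I error rate is P(S ≥ 3).
Via the complement, α = 1 − Σ_{j=0}^{2} C(7,j)(3/20)^j(17/20)^{7-j} = 18883881/256000000.

18883881/256000000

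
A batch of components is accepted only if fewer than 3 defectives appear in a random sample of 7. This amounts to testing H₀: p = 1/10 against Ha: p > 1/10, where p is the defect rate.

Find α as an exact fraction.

51383/2000000

α = P(reject H₀ | H₀ true) = P(S ≥ 3 | p = 1/10), S ~ Binomial(7, 1/10).
Via the complement, α = 1 − Σ_{j=0}^{2} C(7,j)(1/10)^j(9/10)^{7-j} = 51383/2000000.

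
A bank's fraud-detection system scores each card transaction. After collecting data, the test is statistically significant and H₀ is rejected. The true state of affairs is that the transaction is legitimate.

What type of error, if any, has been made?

The conventional null hypothesis here is that the transaction is legitimate.
H₀ was rejected, but H₀ is actually true.
Rejecting a true null hypothesis is a Type I error (false positive).

Type I error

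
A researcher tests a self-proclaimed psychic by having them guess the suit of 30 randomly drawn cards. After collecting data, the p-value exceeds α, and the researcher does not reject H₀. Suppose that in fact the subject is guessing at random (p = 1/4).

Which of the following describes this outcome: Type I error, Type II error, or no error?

The conventional null hypothesis here is that the subject is guessing at random (p = 1/4).
The test retained a true H₀ — the decision matches the true state.

Neither — the decision is correct.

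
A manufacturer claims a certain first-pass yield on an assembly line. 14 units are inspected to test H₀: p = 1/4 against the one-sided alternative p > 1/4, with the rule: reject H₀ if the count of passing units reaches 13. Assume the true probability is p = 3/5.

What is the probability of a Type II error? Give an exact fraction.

6054091612/6103515625

A Type II error is failing to reject when Ha holds: with p = 3/5, β = P(K ≤ 12).
Adding the binomial probabilities P(K=0)+…+P(K=12) at p = 3/5 gives 6054091612/6103515625.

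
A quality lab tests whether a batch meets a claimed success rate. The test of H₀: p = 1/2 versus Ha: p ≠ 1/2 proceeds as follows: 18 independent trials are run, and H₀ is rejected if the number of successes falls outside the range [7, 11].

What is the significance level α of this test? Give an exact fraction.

7795/32768

The significance level is the null-hypothesis probability of the rejection region {≤6} ∪ {≥12}.
By symmetry, α = 2·P(X ≤ 6) = 2·(1 + 18 + 153 + 816 + 3060 + 8568 + 18564)/262144 = 62360/262144 = 7795/32768.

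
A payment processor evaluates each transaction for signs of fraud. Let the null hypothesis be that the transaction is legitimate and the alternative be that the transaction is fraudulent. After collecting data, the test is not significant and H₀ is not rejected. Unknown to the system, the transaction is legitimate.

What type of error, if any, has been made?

The test retained a true H₀ — the decision matches the true state.

No error (correct decision).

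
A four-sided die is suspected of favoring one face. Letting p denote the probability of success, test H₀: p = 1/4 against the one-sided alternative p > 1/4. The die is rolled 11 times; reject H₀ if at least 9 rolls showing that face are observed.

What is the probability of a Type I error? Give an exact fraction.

529/4194304

α = P(reject H₀ | H₀ true) = P(Y ≥ 9 | p = 1/4), with Y ~ Binomial(11, 1/4).
Summing C(11,j)(1/4)^j(3/4)^{11−j} for j = 9,…,11 gives 529/4194304.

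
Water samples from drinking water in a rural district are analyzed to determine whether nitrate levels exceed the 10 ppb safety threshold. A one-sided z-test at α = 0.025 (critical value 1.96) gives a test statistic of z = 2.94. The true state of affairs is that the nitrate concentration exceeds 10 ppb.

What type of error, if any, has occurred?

Neither — the decision is correct.

The conventional null hypothesis is that the nitrate concentration is at or below 10 ppb (safe).
Since z = 2.94 > z* = 1.96, H₀ is rejected.
H₀ is false (actually the nitrate concentration exceeds 10 ppb).
The decision matches the true state — no error.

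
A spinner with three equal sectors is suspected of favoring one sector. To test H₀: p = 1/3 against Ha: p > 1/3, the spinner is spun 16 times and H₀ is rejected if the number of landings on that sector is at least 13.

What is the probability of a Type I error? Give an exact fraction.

α = P(reject H₀ | H₀ true) = P(X ≥ 13 | p = 1/3), with X ~ Binomial(16, 1/3).
Summing C(16,j)(1/3)^j(2/3)^{16−j} for j = 13,…,16 gives 4993/43046721.

4993/43046721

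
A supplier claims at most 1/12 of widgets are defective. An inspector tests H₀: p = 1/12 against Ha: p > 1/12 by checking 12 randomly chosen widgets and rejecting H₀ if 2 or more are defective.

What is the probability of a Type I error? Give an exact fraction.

α = P(reject H₀ | H₀ true) = P(Y ≥ 2 | p = 1/12), Y ~ Binomial(12, 1/12).
α = 1 − P(Y ≤ 1) = 1 − 6562168424053/8916100448256 = 2353932024203/8916100448256.

2353932024203/8916100448256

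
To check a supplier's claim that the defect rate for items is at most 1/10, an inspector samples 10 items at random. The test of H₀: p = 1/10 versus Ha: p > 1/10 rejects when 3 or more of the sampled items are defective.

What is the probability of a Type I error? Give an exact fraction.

87738533/1250000000

α = P(reject H₀ | H₀ true) = P(Y ≥ 3 | p = 1/10), Y ~ Binomial(10, 1/10).
Via the complement, α = 1 − Σ_{j=0}^{2} C(10,j)(1/10)^j(9/10)^{10-j} = 87738533/1250000000.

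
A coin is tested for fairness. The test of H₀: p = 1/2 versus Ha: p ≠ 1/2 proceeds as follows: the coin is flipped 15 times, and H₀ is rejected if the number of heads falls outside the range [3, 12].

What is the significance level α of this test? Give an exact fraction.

The significance level is the null-hypothesis probability of the rejection region {≤2} ∪ {≥13}.
By symmetry, α = 2·P(S ≤ 2) = 2·(1 + 15 + 105)/32768 = 242/32768 = 121/16384.

121/16384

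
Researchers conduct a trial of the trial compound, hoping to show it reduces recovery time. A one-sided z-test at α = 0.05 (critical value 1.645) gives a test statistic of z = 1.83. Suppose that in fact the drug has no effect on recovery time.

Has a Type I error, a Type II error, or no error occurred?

The conventional null hypothesis is that the drug has no effect on recovery time.
Since z = 1.83 > z* = 1.645, H₀ is rejected.
H₀ is true (actually the drug has no effect on recovery time).
Rejecting a true H₀ is a Type I error.

Type I error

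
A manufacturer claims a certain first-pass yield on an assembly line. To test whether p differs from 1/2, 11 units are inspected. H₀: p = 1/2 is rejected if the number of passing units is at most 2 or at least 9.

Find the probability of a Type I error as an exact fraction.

The significance level is the null-hypothesis probability of the rejection region {≤2} ∪ {≥9}.
Each tail has probability (1 + 11 + 55)/2048; doubling gives α = 134/2048 = 67/1024.

67/1024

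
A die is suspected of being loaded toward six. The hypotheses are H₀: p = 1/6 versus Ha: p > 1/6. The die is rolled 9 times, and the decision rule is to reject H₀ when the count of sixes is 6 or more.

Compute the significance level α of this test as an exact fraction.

5723/5038848

The Type I error probability is α = P(S ≥ 6) computed under H₀, where S ~ Binomial(9, 1/6).
Adding the binomial terms for j = 6 through 9 with p = 1/6 yields 5723/5038848.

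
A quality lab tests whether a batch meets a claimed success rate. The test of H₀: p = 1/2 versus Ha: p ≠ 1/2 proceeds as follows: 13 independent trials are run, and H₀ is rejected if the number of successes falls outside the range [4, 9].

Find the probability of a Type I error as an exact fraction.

α = P(X ≤ 3 or X ≥ 10 | p = 1/2), X ~ Binomial(13, 1/2).
By symmetry, α = 2·P(X ≤ 3) = 2·(1 + 13 + 78 + 286)/8192 = 756/8192 = 189/2048.

189/2048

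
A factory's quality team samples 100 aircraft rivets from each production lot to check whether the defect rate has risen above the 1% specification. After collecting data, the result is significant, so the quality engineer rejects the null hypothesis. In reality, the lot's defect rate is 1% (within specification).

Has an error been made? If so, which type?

Type I error

The conventional null hypothesis here is that the lot's defect rate is 1% (within specification).
H₀ was rejected, but H₀ is actually true.
Rejecting a true null hypothesis is a Type I error (false positive).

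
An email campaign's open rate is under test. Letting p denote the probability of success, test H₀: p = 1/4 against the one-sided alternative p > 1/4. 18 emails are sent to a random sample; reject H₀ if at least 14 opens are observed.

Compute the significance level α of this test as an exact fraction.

67831/17179869184

α = P(reject H₀ | H₀ true) = P(Y ≥ 14 | p = 1/4), with Y ~ Binomial(18, 1/4).
P(Y ≥ 14) = Σ_{j=14}^{18} C(18,j)·(1/4)^j·(3/4)^{18-j} = 67831/17179869184.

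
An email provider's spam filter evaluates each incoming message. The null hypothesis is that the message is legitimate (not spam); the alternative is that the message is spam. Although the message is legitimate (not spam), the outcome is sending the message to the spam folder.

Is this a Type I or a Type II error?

'Sending the message to the spam folder' corresponds to rejecting H₀.
H₀ was rejected but H₀ is true — a Type I error (false positive).

Type I error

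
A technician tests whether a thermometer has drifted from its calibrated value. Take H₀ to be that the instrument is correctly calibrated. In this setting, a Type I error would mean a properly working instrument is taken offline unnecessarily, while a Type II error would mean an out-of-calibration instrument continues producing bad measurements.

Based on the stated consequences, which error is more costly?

The Type II consequence (an out-of-calibration instrument continues producing bad measurements) is more severe than the Type I consequence (a properly working instrument is taken offline unnecessarily).

Type II error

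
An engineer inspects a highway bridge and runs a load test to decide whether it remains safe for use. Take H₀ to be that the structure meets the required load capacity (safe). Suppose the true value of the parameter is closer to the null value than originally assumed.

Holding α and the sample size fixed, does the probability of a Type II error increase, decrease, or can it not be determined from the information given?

It increases.

A smaller departure from H₀ means the test statistic under Ha is distributed closer to where it would be under H₀; rejection becomes less likely.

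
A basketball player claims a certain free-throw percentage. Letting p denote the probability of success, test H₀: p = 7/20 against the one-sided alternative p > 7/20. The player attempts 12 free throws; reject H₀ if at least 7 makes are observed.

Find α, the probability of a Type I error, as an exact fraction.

Under H₀, X ~ Binomial(12, 7/20), and α = P(X ≥ 7).
Adding the binomial terms for j = 7 through 12 with p = 7/20 yields 173326469368969/2048000000000000.

173326469368969/2048000000000000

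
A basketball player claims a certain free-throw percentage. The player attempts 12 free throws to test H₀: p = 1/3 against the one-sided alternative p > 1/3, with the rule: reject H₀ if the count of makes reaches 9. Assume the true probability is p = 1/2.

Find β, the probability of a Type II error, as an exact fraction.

Under the alternative p = 1/2, Y ~ Binomial(12, 1/2); β is the probability the test does not reject, P(Y < 9).
Adding the binomial probabilities P(Y=0)+…+P(Y=8) at p = 1/2 gives 3797/4096.

3797/4096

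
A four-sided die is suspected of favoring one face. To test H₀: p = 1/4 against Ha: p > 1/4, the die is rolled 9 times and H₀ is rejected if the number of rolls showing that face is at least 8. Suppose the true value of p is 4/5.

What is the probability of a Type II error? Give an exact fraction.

1101157/1953125

Under the alternative p = 4/5, S ~ Binomial(9, 4/5); β is the probability the test does not reject, P(S < 8).
Equivalently, β = 1 − P(S ≥ 8) = 1101157/1953125.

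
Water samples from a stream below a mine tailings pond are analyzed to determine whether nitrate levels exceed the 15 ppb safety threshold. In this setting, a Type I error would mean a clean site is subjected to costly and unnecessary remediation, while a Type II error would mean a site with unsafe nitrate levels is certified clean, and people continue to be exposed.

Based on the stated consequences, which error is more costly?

The Type II consequence (a site with unsafe nitrate levels is certified clean, and people continue to be exposed) is more severe than the Type I consequence (a clean site is subjected to costly and unnecessary remediation).

Type II error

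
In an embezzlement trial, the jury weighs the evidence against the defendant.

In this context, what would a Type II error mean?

A Type II error would mean concluding that the defendant is innocent (or at least failing to establish that the defendant is guilty) when in fact the defendant is guilty.

With the conventional null hypothesis that the defendant is innocent:
A Type II error is failing to reject H₀ when H₀ is false.
Here that means acquitting the defendant when actually the defendant is guilty.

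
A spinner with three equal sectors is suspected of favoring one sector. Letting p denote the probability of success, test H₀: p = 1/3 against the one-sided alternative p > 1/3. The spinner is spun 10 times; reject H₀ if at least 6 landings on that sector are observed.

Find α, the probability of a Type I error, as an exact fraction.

α = P(reject H₀ | H₀ true) = P(S ≥ 6 | p = 1/3), with S ~ Binomial(10, 1/3).
P(S ≥ 6) = Σ_{j=6}^{10} C(10,j)·(1/3)^j·(2/3)^{10-j} = 1507/19683.

1507/19683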